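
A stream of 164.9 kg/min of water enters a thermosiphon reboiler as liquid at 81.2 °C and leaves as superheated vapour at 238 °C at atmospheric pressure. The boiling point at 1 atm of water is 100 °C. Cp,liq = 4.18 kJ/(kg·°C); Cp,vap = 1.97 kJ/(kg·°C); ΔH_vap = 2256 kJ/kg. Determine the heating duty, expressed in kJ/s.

Q = 7160 kJ/s

liquid 81.2→100 °C: 78.584 kJ/kg
vaporisation at 100 °C: 2256 kJ/kg
vapour 100→238 °C: 271.86 kJ/kg
Δh = 78.584 + 2256 + 271.86 = 2606.4 kJ/kg
Q = ṁ·Δh = 164.9 kg/min × 2606.4 kJ/kg = 429800 kJ/min
|Q| = 7163.4 kW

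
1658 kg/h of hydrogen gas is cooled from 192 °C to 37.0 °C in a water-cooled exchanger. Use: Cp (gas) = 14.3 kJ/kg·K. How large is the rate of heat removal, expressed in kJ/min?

Q_c = 61200 kJ/min

Q = ṁ·Cp·ΔT = 1658 × 14.3 × (37.0 − 192) = -3.675e+06 kJ/h
Converting: 3.675e+06 / 3600 s = 1020.8 kW
Cooling duty = 61249 kJ/min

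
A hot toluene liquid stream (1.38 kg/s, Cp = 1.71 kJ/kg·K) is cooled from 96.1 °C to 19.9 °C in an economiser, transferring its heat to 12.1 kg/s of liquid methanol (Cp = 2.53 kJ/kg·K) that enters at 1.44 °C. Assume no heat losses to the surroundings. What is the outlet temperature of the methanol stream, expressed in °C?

T_c,out = 7.31 °C

Heat released by hot stream: Q = 1.38 × 1.71 × (96.1 − 19.9) = 179.82 kJ/s
Energy balance on cold side (adiabatic exchanger): Q = ṁ_c·Cp_c·(T_c,out − T_c,in)
T_c,out = 1.44 + 179.82/(12.1 × 2.53) = 7.3139 °C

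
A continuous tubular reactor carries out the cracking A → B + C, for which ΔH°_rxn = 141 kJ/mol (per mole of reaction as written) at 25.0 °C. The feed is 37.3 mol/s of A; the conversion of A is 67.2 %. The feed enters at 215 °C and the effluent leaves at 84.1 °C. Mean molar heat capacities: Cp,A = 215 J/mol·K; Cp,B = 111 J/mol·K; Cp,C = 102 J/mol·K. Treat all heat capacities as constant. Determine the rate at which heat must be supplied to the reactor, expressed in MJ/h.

Extent of reaction ξ = 0.672 × 37.3 = 25.066 mol/s
Reaction term: ξ·ΔH°_rxn = 25.066 × 141 = 3534.2 kJ/s
Sensible, feed 215→25 °C: -1523.7 kJ/s
Outlet flows (mol/s): A 12.234, B 25.066, C 25.066
Sensible, products 25→84.1 °C: 470.99 kJ/s
Q = ΔH = 2481.5 kJ/s = 2481.5 kW
Heat supplied = 8933.5 MJ/h

Q_in = 8930 MJ/h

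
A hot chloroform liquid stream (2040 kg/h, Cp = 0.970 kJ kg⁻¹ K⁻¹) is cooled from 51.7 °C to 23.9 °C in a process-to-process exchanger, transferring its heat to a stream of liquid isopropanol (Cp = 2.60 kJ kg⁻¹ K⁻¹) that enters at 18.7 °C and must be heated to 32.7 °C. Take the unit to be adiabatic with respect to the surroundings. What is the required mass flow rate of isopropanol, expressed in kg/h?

ṁ_c = 1510 kg/h

Heat released by hot stream: Q = 2040 × 0.970 × (51.7 − 23.9) = 55011 kJ/h
Energy balance on cold side (adiabatic exchanger): Q = ṁ_c·Cp_c·(T_c,out − T_c,in)
ṁ_c = 55011 / [2.60 × (32.7 − 18.7)] = 1511.3 kg/h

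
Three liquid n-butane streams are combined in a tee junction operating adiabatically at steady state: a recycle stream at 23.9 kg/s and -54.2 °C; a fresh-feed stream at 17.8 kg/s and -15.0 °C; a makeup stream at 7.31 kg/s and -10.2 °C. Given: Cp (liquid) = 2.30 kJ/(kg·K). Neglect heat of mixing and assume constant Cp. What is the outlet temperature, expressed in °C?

T_out = -33.4 °C

Energy balance with Q = 0: Σ ṁᵢCp,ᵢ(T_out − Tᵢ) = 0
Σ ṁᵢCp,ᵢTᵢ = 23.9×2.30×-54.2 + 17.8×2.30×-15.0 + 7.31×2.30×-10.2 = -3765
Σ ṁᵢCp,ᵢ = 23.9×2.30 + 17.8×2.30 + 7.31×2.30 = 112.72
T_out = -3765 / 112.72 = -33.4 °C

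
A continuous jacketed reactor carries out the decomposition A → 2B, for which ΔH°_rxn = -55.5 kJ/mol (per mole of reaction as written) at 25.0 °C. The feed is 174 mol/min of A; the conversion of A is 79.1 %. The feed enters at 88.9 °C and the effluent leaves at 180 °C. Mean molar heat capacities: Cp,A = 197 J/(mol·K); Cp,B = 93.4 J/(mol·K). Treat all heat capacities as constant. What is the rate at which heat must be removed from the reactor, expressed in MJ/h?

Q_out = 284 MJ/h

Extent of reaction ξ = 0.791 × 174 = 137.63 mol/min
Reaction term: ξ·ΔH°_rxn = 137.63 × -55.5 = -7638.7 kJ/min
Sensible, feed 88.9→25 °C: -2190.4 kJ/min
Outlet flows (mol/min): A 36.366, B 275.27
Sensible, products 25→180 °C: 5095.5 kJ/min
Q = ΔH = -4733.6 kJ/min = -78.893 kW
Heat removed = 284.01 MJ/h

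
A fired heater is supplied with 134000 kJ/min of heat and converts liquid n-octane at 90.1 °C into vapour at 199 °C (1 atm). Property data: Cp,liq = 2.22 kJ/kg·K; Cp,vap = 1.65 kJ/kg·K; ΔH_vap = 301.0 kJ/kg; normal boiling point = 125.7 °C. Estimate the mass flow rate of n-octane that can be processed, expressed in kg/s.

Δh = 2.22×(125.7−90.1) + 301.0 + 1.65×(199−125.7) = 500.98 kJ/kg
Q = 134000 kJ/min = 2233.3 kJ/s = 2233.3 kJ/s
ṁ = Q/Δh = 2233.3 / 500.98 = 4.458 kg/s

ṁ = 4.46 kg/s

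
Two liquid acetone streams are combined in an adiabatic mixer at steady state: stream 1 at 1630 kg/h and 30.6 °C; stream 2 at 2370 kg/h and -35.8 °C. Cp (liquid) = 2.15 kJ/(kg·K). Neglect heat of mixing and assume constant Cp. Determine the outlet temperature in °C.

T_out = -8.74 °C

No heat crosses the boundary, so H_out = H_in.
Σ ṁᵢCp,ᵢTᵢ = 1630×2.15×30.6 + 2370×2.15×-35.8 = -75181
Σ ṁᵢCp,ᵢ = 1630×2.15 + 2370×2.15 = 8600
T_out = -75181 / 8600 = -8.742 °C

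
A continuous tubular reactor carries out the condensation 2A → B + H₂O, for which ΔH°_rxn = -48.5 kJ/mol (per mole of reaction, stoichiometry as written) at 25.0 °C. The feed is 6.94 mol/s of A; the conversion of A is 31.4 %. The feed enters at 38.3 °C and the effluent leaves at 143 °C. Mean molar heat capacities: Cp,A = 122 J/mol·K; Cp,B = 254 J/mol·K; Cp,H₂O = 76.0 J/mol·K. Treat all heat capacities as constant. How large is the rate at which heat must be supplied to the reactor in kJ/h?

Extent of reaction ξ = 0.314 × 6.94 / 2 = 1.0896 mol/s
Reaction term: ξ·ΔH°_rxn = 1.0896 × -48.5 = -52.845 kJ/s
Sensible, feed 38.3→25 °C: -11.261 kJ/s
Outlet flows (mol/s): A 4.7608, B 1.0896, H₂O 1.0896
Sensible, products 25→143 °C: 110.97 kJ/s
Q = ΔH = 46.86 kJ/s = 46.86 kW
Heat supplied = 168700 kJ/h

Q_in = 169000 kJ/h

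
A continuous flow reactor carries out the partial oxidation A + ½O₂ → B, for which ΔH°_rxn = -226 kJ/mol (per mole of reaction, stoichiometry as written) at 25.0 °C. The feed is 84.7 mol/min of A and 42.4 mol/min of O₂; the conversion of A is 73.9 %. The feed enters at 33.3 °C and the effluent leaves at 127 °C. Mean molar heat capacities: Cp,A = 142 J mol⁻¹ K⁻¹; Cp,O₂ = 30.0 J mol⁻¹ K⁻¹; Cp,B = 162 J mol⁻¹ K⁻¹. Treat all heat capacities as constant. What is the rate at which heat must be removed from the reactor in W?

Q_out = 214000 W

Extent of reaction ξ = 0.739 × 84.7 = 62.593 mol/min
Reaction term: ξ·ΔH°_rxn = 62.593 × -226 = -14146 kJ/min
Sensible, feed 33.3→25 °C: -110.39 kJ/min
Outlet flows (mol/min): A 22.107, O₂ 11.103, B 62.593
Sensible, products 25→127 °C: 1388.5 kJ/min
Q = ΔH = -12868 kJ/min = -214.47 kW
Heat removed = 214470 W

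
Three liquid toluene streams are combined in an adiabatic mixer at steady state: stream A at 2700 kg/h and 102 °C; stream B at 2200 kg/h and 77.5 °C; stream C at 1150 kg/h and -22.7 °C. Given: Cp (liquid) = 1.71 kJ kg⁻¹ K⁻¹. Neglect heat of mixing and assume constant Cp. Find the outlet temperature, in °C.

Adiabatic, steady state ⇒ Σ ṁᵢCp,ᵢ(T_out − Tᵢ) = 0
T_out = Σ ṁᵢCp,ᵢTᵢ / Σ ṁᵢCp,ᵢ
      = 717850 / 10346 = 69.388 °C

T_out = 69.4 °C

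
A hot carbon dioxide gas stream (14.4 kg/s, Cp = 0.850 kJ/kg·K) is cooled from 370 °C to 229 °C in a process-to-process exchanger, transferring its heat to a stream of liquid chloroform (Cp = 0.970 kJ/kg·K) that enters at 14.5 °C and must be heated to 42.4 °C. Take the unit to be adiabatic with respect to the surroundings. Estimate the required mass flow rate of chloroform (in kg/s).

ṁ_c = 63.8 kg/s

Heat released by hot stream: Q = 14.4 × 0.850 × (370 − 229) = 1725.8 kJ/s
Energy balance on cold side (adiabatic exchanger): Q = ṁ_c·Cp_c·(T_c,out − T_c,in)
ṁ_c = 1725.8 / [0.970 × (42.4 − 14.5)] = 63.771 kg/s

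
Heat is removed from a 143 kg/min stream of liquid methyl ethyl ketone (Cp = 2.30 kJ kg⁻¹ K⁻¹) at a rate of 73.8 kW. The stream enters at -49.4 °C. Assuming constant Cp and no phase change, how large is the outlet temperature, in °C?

T_out = -62.9 °C

Q = 73.8 kW = 4428 kJ/min
ΔT = Q/(ṁ·Cp) = 4428/(143×2.30) = 13.463 K
T_out = -49.4 − 13.463 = -62.863 °C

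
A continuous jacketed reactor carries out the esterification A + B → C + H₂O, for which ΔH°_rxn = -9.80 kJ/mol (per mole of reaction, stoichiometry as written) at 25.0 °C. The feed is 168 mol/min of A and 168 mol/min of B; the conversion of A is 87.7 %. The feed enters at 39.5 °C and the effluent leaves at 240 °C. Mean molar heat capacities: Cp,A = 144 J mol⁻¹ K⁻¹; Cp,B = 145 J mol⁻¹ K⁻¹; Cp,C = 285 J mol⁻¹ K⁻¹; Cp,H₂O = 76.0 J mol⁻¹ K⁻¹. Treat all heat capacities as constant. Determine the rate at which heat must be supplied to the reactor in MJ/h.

Q_in = 634 MJ/h

Extent of reaction ξ = 0.877 × 168 = 147.34 mol/min
Reaction term: ξ·ΔH°_rxn = 147.34 × -9.80 = -1443.9 kJ/min
Sensible, feed 39.5→25 °C: -704 kJ/min
Outlet flows (mol/min): A 20.664, B 20.664, C 147.34, H₂O 147.34
Sensible, products 25→240 °C: 12719 kJ/min
Q = ΔH = 10572 kJ/min = 176.19 kW
Heat supplied = 634.29 MJ/h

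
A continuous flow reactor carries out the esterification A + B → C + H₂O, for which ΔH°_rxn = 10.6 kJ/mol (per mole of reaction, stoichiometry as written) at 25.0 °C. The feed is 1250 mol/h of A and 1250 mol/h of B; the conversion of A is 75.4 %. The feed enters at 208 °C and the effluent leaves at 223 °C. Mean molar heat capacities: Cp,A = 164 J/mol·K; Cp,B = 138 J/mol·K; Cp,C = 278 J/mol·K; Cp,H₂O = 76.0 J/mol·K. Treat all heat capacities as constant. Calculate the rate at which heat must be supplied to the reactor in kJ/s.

Q_in = 7.04 kJ/s

Extent of reaction ξ = 0.754 × 1250 = 942.5 mol/h
Reaction term: ξ·ΔH°_rxn = 942.5 × 10.6 = 9990.5 kJ/h
Sensible, feed 208→25 °C: -69082 kJ/h
Outlet flows (mol/h): A 307.5, B 307.5, C 942.5, H₂O 942.5
Sensible, products 25→223 °C: 84449 kJ/h
Q = ΔH = 25357 kJ/h = 7.0436 kW
Heat supplied = 7.0436 kJ/s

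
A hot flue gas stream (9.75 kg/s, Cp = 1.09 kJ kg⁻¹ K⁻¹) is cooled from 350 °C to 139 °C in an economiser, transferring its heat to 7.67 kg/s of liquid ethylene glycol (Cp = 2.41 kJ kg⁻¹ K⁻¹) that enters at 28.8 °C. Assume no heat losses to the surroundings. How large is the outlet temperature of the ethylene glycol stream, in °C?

Heat released by hot stream: Q = 9.75 × 1.09 × (350 − 139) = 2242.4 kJ/s
Energy balance on cold side (adiabatic exchanger): Q = ṁ_c·Cp_c·(T_c,out − T_c,in)
T_c,out = 28.8 + 2242.4/(7.67 × 2.41) = 150.11 °C

T_c,out = 150 °C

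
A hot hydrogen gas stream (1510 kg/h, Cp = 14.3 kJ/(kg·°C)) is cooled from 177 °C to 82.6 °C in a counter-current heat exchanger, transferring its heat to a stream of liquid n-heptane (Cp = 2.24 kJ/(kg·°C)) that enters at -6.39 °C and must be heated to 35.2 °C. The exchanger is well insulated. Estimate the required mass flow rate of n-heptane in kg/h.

ṁ_c = 21900 kg/h

Heat released by hot stream: Q = 1510 × 14.3 × (177 − 82.6) = 2.0384e+06 kJ/h
Energy balance on cold side (adiabatic exchanger): Q = ṁ_c·Cp_c·(T_c,out − T_c,in)
ṁ_c = 2.0384e+06 / [2.24 × (35.2 − -6.39)] = 21880 kg/h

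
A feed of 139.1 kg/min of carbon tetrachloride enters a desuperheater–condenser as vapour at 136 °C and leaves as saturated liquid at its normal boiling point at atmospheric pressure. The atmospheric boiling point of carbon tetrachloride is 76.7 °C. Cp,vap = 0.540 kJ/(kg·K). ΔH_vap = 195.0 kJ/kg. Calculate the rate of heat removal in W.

vapour 136→76.7 °C: -32.022 kJ/kg
condensation at 76.7 °C: -195 kJ/kg
Δh = -32.022 + -195 = -227.02 kJ/kg
Q = ṁ·Δh = 139.1 kg/min × -227.02 kJ/kg = -31579 kJ/min
|Q| = 526.31 kW = 526310 W

Q_c = 526000 W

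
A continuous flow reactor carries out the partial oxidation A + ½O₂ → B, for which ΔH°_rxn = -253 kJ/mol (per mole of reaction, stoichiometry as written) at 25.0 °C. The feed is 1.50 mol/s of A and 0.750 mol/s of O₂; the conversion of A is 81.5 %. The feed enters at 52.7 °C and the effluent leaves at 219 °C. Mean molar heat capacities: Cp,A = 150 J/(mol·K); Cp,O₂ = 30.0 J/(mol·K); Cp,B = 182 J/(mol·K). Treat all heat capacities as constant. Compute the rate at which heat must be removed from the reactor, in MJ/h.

Extent of reaction ξ = 0.815 × 1.50 = 1.2225 mol/s
Reaction term: ξ·ΔH°_rxn = 1.2225 × -253 = -309.29 kJ/s
Sensible, feed 52.7→25 °C: -6.8558 kJ/s
Outlet flows (mol/s): A 0.2775, O₂ 0.13875, B 1.2225
Sensible, products 25→219 °C: 52.047 kJ/s
Q = ΔH = -264.1 kJ/s = -264.1 kW
Heat removed = 950.77 MJ/h

Q_out = 951 MJ/h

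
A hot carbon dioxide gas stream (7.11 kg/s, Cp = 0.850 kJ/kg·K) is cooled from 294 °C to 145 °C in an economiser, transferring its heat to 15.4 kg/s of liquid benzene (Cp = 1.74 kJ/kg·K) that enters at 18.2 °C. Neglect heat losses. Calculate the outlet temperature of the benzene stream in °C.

Heat released by hot stream: Q = 7.11 × 0.850 × (294 − 145) = 900.48 kJ/s
Energy balance on cold side (adiabatic exchanger): Q = ṁ_c·Cp_c·(T_c,out − T_c,in)
T_c,out = 18.2 + 900.48/(15.4 × 1.74) = 51.805 °C

T_c,out = 51.8 °C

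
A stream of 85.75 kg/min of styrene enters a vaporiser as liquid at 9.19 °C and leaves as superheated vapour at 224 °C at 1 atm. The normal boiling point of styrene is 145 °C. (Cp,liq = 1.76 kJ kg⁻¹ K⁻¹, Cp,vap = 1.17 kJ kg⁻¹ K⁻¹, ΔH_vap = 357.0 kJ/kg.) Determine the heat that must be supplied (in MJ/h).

Q = 3540 MJ/h

liquid 9.19→145 °C: 239.03 kJ/kg
vaporisation at 145 °C: 357 kJ/kg
vapour 145→224 °C: 92.43 kJ/kg
Δh = 239.03 + 357 + 92.43 = 688.46 kJ/kg
Q = ṁ·Δh = 85.75 kg/min × 688.46 kJ/kg = 59035 kJ/min
|Q| = 983.92 kW = 3542.1 MJ/h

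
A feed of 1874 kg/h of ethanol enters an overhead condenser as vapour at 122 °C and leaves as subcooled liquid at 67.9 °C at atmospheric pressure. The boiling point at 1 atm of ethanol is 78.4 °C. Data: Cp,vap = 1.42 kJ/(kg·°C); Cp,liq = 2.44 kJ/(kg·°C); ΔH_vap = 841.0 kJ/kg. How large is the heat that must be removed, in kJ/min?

vapour 122→78.4 °C: -61.912 kJ/kg
condensation at 78.4 °C: -841 kJ/kg
liquid 78.4→67.9 °C: -25.62 kJ/kg
Δh = -61.912 + -841 + -25.62 = -928.53 kJ/kg
Q = ṁ·Δh = 1874 kg/h × -928.53 kJ/kg = -1.7401e+06 kJ/h
|Q| = 483.35 kW = 29001 kJ/min

Q_c = 29000 kJ/min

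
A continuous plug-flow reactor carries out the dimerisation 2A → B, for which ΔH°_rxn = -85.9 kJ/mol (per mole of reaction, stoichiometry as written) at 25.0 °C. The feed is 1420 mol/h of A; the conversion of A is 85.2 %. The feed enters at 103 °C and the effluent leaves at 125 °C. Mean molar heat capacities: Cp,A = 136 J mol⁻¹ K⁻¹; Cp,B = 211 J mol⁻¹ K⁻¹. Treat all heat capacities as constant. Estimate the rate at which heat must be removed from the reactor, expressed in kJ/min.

Extent of reaction ξ = 0.852 × 1420 / 2 = 604.92 mol/h
Reaction term: ξ·ΔH°_rxn = 604.92 × -85.9 = -51963 kJ/h
Sensible, feed 103→25 °C: -15063 kJ/h
Outlet flows (mol/h): A 210.16, B 604.92
Sensible, products 25→125 °C: 15622 kJ/h
Q = ΔH = -51404 kJ/h = -14.279 kW
Heat removed = 856.73 kJ/min

Q_out = 857 kJ/min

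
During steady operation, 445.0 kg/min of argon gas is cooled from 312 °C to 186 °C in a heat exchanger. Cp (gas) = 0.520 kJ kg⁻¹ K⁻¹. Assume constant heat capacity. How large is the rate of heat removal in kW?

Q = ṁ·Cp·ΔT = 445.0 × 0.520 × (186 − 312) = -29156 kJ/min
Converting: 29156 / 60 s = 485.94 kW

Q_c = 486 kW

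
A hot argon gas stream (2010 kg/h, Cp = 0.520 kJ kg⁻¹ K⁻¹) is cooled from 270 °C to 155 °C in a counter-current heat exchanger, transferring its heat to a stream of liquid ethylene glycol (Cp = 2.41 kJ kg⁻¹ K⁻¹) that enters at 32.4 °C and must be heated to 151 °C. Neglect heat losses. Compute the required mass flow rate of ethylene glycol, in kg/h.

Heat released by hot stream: Q = 2010 × 0.520 × (270 − 155) = 120200 kJ/h
Energy balance on cold side (adiabatic exchanger): Q = ṁ_c·Cp_c·(T_c,out − T_c,in)
ṁ_c = 120200 / [2.41 × (151 − 32.4)] = 420.53 kg/h

ṁ_c = 421 kg/h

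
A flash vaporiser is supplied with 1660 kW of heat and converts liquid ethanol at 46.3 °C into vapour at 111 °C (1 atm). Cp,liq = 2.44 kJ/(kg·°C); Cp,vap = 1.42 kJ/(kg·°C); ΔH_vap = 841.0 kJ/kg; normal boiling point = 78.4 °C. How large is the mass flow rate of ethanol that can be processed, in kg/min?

Δh = 2.44×(78.4−46.3) + 841.0 + 1.42×(111−78.4) = 965.62 kJ/kg
Q = 1660 kW = 1660 kJ/s = 99600 kJ/min
ṁ = Q/Δh = 99600 / 965.62 = 103.15 kg/min

ṁ = 103 kg/min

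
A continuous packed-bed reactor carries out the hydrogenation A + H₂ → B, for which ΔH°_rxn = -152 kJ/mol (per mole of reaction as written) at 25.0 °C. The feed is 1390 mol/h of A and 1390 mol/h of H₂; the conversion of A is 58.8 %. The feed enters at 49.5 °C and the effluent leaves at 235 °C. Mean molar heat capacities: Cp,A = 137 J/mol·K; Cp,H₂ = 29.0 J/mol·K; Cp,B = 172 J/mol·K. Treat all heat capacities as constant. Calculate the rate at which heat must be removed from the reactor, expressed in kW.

Extent of reaction ξ = 0.588 × 1390 = 817.32 mol/h
Reaction term: ξ·ΔH°_rxn = 817.32 × -152 = -124230 kJ/h
Sensible, feed 49.5→25 °C: -5653.1 kJ/h
Outlet flows (mol/h): A 572.68, H₂ 572.68, B 817.32
Sensible, products 25→235 °C: 49485 kJ/h
Q = ΔH = -80401 kJ/h = -22.333 kW
Heat removed = 22.333 kW

Q_out = 22.3 kW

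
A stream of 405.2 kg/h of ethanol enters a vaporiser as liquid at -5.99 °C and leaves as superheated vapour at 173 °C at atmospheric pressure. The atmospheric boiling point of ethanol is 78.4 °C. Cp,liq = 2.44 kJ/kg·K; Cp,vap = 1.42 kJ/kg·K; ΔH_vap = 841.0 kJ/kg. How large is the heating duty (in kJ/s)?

Q = 133 kJ/s

liquid -5.99→78.4 °C: 205.91 kJ/kg
vaporisation at 78.4 °C: 841 kJ/kg
vapour 78.4→173 °C: 134.33 kJ/kg
Δh = 205.91 + 841 + 134.33 = 1181.2 kJ/kg
Q = ṁ·Δh = 405.2 kg/h × 1181.2 kJ/kg = 478640 kJ/h
|Q| = 132.96 kW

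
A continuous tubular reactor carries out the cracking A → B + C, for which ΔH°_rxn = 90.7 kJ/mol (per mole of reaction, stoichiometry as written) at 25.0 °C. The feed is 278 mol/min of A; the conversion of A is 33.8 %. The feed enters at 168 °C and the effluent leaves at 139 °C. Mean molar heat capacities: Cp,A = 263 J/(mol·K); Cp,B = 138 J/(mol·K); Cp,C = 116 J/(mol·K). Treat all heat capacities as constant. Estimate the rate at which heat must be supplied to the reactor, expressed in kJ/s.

Q_in = 105 kJ/s

Extent of reaction ξ = 0.338 × 278 = 93.964 mol/min
Reaction term: ξ·ΔH°_rxn = 93.964 × 90.7 = 8522.5 kJ/min
Sensible, feed 168→25 °C: -10455 kJ/min
Outlet flows (mol/min): A 184.04, B 93.964, C 93.964
Sensible, products 25→139 °C: 8238.6 kJ/min
Q = ΔH = 6305.8 kJ/min = 105.1 kW
Heat supplied = 105.1 kJ/s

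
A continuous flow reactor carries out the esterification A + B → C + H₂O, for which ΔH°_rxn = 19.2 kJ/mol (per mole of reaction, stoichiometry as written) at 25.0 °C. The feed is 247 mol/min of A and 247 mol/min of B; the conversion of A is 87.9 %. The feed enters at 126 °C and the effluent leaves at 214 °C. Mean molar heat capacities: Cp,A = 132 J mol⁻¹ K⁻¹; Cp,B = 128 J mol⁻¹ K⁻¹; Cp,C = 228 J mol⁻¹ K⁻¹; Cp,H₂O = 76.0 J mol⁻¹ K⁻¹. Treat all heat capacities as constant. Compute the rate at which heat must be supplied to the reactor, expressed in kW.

Extent of reaction ξ = 0.879 × 247 = 217.11 mol/min
Reaction term: ξ·ΔH°_rxn = 217.11 × 19.2 = 4168.6 kJ/min
Sensible, feed 126→25 °C: -6486.2 kJ/min
Outlet flows (mol/min): A 29.887, B 29.887, C 217.11, H₂O 217.11
Sensible, products 25→214 °C: 13943 kJ/min
Q = ΔH = 11625 kJ/min = 193.76 kW
Heat supplied = 193.76 kW

Q_in = 194 kW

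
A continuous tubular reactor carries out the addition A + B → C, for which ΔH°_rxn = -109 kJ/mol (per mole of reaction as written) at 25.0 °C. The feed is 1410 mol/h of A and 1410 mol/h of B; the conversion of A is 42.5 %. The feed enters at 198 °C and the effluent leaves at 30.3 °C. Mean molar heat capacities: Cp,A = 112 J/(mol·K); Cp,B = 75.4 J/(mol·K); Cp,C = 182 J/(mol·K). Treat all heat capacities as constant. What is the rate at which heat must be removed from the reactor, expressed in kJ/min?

Extent of reaction ξ = 0.425 × 1410 = 599.25 mol/h
Reaction term: ξ·ΔH°_rxn = 599.25 × -109 = -65318 kJ/h
Sensible, feed 198→25 °C: -45712 kJ/h
Outlet flows (mol/h): A 810.75, B 810.75, C 599.25
Sensible, products 25→30.3 °C: 1383.3 kJ/h
Q = ΔH = -109650 kJ/h = -30.458 kW
Heat removed = 1827.5 kJ/min

Q_out = 1830 kJ/min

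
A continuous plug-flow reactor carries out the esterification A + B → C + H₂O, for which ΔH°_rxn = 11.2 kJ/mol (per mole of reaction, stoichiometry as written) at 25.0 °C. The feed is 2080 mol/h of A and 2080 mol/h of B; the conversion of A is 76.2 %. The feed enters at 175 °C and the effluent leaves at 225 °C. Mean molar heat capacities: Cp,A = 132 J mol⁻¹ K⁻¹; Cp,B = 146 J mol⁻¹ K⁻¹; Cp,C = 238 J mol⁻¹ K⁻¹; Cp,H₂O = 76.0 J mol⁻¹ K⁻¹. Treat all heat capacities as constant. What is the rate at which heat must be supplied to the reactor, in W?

Extent of reaction ξ = 0.762 × 2080 = 1585 mol/h
Reaction term: ξ·ΔH°_rxn = 1585 × 11.2 = 17752 kJ/h
Sensible, feed 175→25 °C: -86736 kJ/h
Outlet flows (mol/h): A 495.04, B 495.04, C 1585, H₂O 1585
Sensible, products 25→225 °C: 127060 kJ/h
Q = ΔH = 58075 kJ/h = 16.132 kW
Heat supplied = 16132 W

Q_in = 16100 W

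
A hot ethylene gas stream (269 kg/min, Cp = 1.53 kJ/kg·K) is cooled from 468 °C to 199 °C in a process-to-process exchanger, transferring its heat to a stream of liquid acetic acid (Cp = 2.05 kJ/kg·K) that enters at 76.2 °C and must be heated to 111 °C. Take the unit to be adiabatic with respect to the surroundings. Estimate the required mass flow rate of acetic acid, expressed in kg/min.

ṁ_c = 1550 kg/min

Heat released by hot stream: Q = 269 × 1.53 × (468 − 199) = 110710 kJ/min
Energy balance on cold side (adiabatic exchanger): Q = ṁ_c·Cp_c·(T_c,out − T_c,in)
ṁ_c = 110710 / [2.05 × (111 − 76.2)] = 1551.9 kg/min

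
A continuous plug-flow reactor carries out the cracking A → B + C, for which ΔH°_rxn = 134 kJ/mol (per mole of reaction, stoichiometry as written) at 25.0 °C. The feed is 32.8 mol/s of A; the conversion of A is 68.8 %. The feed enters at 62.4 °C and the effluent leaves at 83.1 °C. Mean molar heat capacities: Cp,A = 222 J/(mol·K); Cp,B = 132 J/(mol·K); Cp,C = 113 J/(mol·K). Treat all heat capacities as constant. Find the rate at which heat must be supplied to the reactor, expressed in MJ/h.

Q_in = 11500 MJ/h

Extent of reaction ξ = 0.688 × 32.8 = 22.566 mol/s
Reaction term: ξ·ΔH°_rxn = 22.566 × 134 = 3023.9 kJ/s
Sensible, feed 62.4→25 °C: -272.33 kJ/s
Outlet flows (mol/s): A 10.234, B 22.566, C 22.566
Sensible, products 25→83.1 °C: 453.22 kJ/s
Q = ΔH = 3204.8 kJ/s = 3204.8 kW
Heat supplied = 11537 MJ/h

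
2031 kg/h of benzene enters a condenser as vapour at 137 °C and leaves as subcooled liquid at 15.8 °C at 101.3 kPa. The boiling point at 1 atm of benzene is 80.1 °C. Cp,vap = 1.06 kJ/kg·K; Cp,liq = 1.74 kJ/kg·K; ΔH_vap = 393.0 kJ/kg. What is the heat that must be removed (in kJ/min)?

Q_c = 19100 kJ/min

vapour 137→80.1 °C: -60.314 kJ/kg
condensation at 80.1 °C: -393 kJ/kg
liquid 80.1→15.8 °C: -111.88 kJ/kg
Δh = -60.314 + -393 + -111.88 = -565.2 kJ/kg
Q = ṁ·Δh = 2031 kg/h × -565.2 kJ/kg = -1.1479e+06 kJ/h
|Q| = 318.86 kW = 19132 kJ/min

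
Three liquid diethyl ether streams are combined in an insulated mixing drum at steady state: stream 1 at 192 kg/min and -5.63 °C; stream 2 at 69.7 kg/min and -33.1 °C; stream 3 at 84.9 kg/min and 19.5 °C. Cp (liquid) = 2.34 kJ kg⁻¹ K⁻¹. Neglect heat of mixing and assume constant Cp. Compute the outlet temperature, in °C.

T_out = -5.00 °C

No heat crosses the boundary, so H_out = H_in.
T_out = Σ ṁᵢCp,ᵢTᵢ / Σ ṁᵢCp,ᵢ
      = -4054 / 811.04 = -4.9985 °C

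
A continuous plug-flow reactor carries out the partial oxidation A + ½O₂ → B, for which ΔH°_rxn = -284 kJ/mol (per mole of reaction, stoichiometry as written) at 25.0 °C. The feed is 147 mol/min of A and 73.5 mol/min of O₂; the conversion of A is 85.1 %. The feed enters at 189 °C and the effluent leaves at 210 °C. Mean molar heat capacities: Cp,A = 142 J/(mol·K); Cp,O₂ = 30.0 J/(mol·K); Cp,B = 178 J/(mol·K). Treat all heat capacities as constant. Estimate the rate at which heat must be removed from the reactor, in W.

Q_out = 576000 W

Extent of reaction ξ = 0.851 × 147 = 125.1 mol/min
Reaction term: ξ·ΔH°_rxn = 125.1 × -284 = -35528 kJ/min
Sensible, feed 189→25 °C: -3785 kJ/min
Outlet flows (mol/min): A 21.903, O₂ 10.952, B 125.1
Sensible, products 25→210 °C: 4755.6 kJ/min
Q = ΔH = -34557 kJ/min = -575.95 kW
Heat removed = 575950 W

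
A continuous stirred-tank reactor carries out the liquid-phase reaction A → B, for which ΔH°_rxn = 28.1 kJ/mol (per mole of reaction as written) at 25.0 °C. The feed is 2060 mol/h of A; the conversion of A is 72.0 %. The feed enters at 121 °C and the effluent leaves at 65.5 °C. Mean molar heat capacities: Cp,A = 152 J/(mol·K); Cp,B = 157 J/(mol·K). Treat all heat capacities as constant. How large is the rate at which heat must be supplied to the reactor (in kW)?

Q_in = 6.83 kW

Extent of reaction ξ = 0.720 × 2060 = 1483.2 mol/h
Reaction term: ξ·ΔH°_rxn = 1483.2 × 28.1 = 41678 kJ/h
Sensible, feed 121→25 °C: -30060 kJ/h
Outlet flows (mol/h): A 576.8, B 1483.2
Sensible, products 25→65.5 °C: 12982 kJ/h
Q = ΔH = 24600 kJ/h = 6.8334 kW
Heat supplied = 6.8334 kW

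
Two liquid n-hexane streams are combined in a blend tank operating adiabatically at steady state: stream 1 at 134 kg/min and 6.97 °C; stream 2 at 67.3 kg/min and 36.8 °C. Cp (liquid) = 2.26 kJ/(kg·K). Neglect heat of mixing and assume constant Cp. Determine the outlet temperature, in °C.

T_out = 16.9 °C

No heat crosses the boundary, so H_out = H_in.
T_out = Σ ṁᵢCp,ᵢTᵢ / Σ ṁᵢCp,ᵢ
      = 7708 / 454.94 = 16.943 °C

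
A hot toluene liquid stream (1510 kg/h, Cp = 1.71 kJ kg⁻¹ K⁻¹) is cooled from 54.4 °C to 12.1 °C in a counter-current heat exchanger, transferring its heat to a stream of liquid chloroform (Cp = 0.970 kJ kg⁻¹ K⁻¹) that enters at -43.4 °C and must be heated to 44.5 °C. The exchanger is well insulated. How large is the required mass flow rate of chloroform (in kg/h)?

Heat released by hot stream: Q = 1510 × 1.71 × (54.4 − 12.1) = 109220 kJ/h
Energy balance on cold side (adiabatic exchanger): Q = ṁ_c·Cp_c·(T_c,out − T_c,in)
ṁ_c = 109220 / [0.970 × (44.5 − -43.4)] = 1281 kg/h

ṁ_c = 1280 kg/h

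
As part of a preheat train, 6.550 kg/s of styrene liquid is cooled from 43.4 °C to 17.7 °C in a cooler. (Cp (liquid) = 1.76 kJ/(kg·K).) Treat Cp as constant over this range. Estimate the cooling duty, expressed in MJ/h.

Q_c = 1070 MJ/h

Q = ṁ·Cp·ΔT = 6.550 × 1.76 × (17.7 − 43.4) = -296.27 kJ/s
Cooling duty = 1066.6 MJ/h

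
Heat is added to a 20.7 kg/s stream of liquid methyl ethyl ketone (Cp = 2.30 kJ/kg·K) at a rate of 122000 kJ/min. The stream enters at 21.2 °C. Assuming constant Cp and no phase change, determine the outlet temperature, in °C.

Q = 122000 kJ/min = 2033.3 kJ/s
ΔT = Q/(ṁ·Cp) = 2033.3/(20.7×2.30) = 42.708 K
T_out = 21.2 + 42.708 = 63.908 °C

T_out = 63.9 °C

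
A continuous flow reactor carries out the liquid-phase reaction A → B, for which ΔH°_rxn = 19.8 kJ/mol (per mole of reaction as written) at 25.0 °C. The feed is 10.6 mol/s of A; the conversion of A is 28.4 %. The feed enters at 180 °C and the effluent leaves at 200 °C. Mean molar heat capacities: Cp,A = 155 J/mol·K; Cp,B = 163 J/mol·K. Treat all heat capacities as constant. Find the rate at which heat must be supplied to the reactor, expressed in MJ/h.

Extent of reaction ξ = 0.284 × 10.6 = 3.0104 mol/s
Reaction term: ξ·ΔH°_rxn = 3.0104 × 19.8 = 59.606 kJ/s
Sensible, feed 180→25 °C: -254.66 kJ/s
Outlet flows (mol/s): A 7.5896, B 3.0104
Sensible, products 25→200 °C: 291.74 kJ/s
Q = ΔH = 96.68 kJ/s = 96.68 kW
Heat supplied = 348.05 MJ/h

Q_in = 348 MJ/h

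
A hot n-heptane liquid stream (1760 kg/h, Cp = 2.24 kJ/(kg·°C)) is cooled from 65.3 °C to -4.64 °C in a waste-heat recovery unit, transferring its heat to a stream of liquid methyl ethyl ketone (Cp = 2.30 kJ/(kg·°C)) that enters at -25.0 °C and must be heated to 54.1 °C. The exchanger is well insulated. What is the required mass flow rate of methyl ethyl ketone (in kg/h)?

ṁ_c = 1520 kg/h

Heat released by hot stream: Q = 1760 × 2.24 × (65.3 − -4.64) = 275730 kJ/h
Energy balance on cold side (adiabatic exchanger): Q = ṁ_c·Cp_c·(T_c,out − T_c,in)
ṁ_c = 275730 / [2.30 × (54.1 − -25.0)] = 1515.6 kg/h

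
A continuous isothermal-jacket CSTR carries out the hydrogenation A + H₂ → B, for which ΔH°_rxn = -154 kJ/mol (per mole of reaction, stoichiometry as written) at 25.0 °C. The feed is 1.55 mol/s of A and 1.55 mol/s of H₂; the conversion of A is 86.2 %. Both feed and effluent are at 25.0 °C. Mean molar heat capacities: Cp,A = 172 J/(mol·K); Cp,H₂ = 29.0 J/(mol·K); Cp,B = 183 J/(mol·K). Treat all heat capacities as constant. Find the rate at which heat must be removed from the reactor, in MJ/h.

Q_out = 741 MJ/h

Extent of reaction ξ = 0.862 × 1.55 = 1.3361 mol/s
Reaction term: ξ·ΔH°_rxn = 1.3361 × -154 = -205.76 kJ/s
Q = ΔH = -205.76 kJ/s = -205.76 kW
Heat removed = 740.73 MJ/h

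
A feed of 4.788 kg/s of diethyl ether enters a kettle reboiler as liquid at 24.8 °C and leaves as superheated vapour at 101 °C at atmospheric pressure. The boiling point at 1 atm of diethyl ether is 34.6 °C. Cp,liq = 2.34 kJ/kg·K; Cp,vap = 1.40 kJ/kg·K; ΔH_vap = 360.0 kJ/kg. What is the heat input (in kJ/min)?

Q = 137000 kJ/min

liquid 24.8→34.6 °C: 22.932 kJ/kg
vaporisation at 34.6 °C: 360 kJ/kg
vapour 34.6→101 °C: 92.96 kJ/kg
Δh = 22.932 + 360 + 92.96 = 475.89 kJ/kg
Q = ṁ·Δh = 4.788 kg/s × 475.89 kJ/kg = 2278.6 kJ/s
|Q| = 2278.6 kW = 136710 kJ/min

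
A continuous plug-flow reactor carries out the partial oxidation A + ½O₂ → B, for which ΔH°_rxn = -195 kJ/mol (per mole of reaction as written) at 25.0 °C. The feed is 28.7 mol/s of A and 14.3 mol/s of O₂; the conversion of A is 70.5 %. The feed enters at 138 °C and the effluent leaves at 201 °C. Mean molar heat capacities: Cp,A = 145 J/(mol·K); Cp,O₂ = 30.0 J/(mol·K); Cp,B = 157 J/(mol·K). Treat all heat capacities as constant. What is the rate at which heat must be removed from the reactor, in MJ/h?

Extent of reaction ξ = 0.705 × 28.7 = 20.233 mol/s
Reaction term: ξ·ΔH°_rxn = 20.233 × -195 = -3945.5 kJ/s
Sensible, feed 138→25 °C: -518.73 kJ/s
Outlet flows (mol/s): A 8.4665, O₂ 4.1833, B 20.233
Sensible, products 25→201 °C: 797.24 kJ/s
Q = ΔH = -3667 kJ/s = -3667 kW
Heat removed = 13201 MJ/h

Q_out = 13200 MJ/h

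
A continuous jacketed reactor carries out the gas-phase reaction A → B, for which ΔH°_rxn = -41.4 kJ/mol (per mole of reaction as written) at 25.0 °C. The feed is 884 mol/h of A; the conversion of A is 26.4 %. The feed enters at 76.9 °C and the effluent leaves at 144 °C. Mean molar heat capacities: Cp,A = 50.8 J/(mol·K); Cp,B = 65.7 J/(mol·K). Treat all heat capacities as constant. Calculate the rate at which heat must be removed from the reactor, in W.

Extent of reaction ξ = 0.264 × 884 = 233.38 mol/h
Reaction term: ξ·ΔH°_rxn = 233.38 × -41.4 = -9661.8 kJ/h
Sensible, feed 76.9→25 °C: -2330.7 kJ/h
Outlet flows (mol/h): A 650.62, B 233.38
Sensible, products 25→144 °C: 5757.8 kJ/h
Q = ΔH = -6234.7 kJ/h = -1.7319 kW
Heat removed = 1731.9 W

Q_out = 1730 W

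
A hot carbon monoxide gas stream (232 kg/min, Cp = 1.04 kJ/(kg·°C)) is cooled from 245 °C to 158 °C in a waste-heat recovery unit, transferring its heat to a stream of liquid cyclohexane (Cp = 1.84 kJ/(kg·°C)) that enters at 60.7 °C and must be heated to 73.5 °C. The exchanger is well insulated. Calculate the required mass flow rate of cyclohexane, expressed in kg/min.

Heat released by hot stream: Q = 232 × 1.04 × (245 − 158) = 20991 kJ/min
Energy balance on cold side (adiabatic exchanger): Q = ṁ_c·Cp_c·(T_c,out − T_c,in)
ṁ_c = 20991 / [1.84 × (73.5 − 60.7)] = 891.28 kg/min

ṁ_c = 891 kg/min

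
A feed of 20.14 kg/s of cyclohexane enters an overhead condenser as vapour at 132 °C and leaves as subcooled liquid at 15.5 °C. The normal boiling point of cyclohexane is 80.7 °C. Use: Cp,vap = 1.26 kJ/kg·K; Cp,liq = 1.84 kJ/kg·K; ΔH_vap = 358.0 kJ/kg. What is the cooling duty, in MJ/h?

vapour 132→80.7 °C: -64.638 kJ/kg
condensation at 80.7 °C: -358 kJ/kg
liquid 80.7→15.5 °C: -119.97 kJ/kg
Δh = -64.638 + -358 + -119.97 = -542.61 kJ/kg
Q = ṁ·Δh = 20.14 kg/s × -542.61 kJ/kg = -10928 kJ/s
|Q| = 10928 kW = 39341 MJ/h

Q_c = 39300 MJ/h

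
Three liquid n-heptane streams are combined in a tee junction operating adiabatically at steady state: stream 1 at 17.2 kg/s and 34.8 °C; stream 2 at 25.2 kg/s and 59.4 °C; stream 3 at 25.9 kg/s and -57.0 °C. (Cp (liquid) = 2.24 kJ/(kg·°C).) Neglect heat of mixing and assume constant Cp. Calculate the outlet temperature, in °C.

T_out = 9.07 °C

Energy balance with Q = 0: Σ ṁᵢCp,ᵢ(T_out − Tᵢ) = 0
T_out = Σ ṁᵢCp,ᵢTᵢ / Σ ṁᵢCp,ᵢ
      = 1386.9 / 152.99 = 9.065 °C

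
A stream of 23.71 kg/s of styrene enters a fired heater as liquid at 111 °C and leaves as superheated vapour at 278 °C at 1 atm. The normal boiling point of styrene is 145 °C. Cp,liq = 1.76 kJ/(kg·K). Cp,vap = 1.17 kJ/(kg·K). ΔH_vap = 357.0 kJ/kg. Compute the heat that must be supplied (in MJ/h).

liquid 111→145 °C: 59.84 kJ/kg
vaporisation at 145 °C: 357 kJ/kg
vapour 145→278 °C: 155.61 kJ/kg
Δh = 59.84 + 357 + 155.61 = 572.45 kJ/kg
Q = ṁ·Δh = 23.71 kg/s × 572.45 kJ/kg = 13573 kJ/s
|Q| = 13573 kW = 48862 MJ/h

Q = 48900 MJ/h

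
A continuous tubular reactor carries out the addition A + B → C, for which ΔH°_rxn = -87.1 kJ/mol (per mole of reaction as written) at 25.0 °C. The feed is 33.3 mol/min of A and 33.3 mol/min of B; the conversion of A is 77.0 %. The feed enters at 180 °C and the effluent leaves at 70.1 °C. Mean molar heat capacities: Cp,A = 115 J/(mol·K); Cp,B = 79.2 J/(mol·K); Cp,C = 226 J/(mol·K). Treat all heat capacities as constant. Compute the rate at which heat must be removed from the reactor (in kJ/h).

Extent of reaction ξ = 0.770 × 33.3 = 25.641 mol/min
Reaction term: ξ·ΔH°_rxn = 25.641 × -87.1 = -2233.3 kJ/min
Sensible, feed 180→25 °C: -1002.4 kJ/min
Outlet flows (mol/min): A 7.659, B 7.659, C 25.641
Sensible, products 25→70.1 °C: 328.43 kJ/min
Q = ΔH = -2907.3 kJ/min = -48.454 kW
Heat removed = 174440 kJ/h

Q_out = 174000 kJ/h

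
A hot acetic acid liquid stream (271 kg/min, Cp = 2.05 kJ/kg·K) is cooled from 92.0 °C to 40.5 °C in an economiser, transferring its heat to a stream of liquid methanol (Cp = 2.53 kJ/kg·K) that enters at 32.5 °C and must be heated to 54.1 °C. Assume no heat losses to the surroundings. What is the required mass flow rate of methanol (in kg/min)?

ṁ_c = 524 kg/min

Heat released by hot stream: Q = 271 × 2.05 × (92.0 − 40.5) = 28611 kJ/min
Energy balance on cold side (adiabatic exchanger): Q = ṁ_c·Cp_c·(T_c,out − T_c,in)
ṁ_c = 28611 / [2.53 × (54.1 − 32.5)] = 523.55 kg/min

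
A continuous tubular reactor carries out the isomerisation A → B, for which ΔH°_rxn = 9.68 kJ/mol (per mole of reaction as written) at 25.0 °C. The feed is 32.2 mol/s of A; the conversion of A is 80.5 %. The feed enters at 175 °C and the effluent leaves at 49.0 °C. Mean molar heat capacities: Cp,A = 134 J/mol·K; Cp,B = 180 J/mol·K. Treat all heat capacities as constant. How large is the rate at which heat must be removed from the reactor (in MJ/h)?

Extent of reaction ξ = 0.805 × 32.2 = 25.921 mol/s
Reaction term: ξ·ΔH°_rxn = 25.921 × 9.68 = 250.92 kJ/s
Sensible, feed 175→25 °C: -647.22 kJ/s
Outlet flows (mol/s): A 6.279, B 25.921
Sensible, products 25→49.0 °C: 132.17 kJ/s
Q = ΔH = -264.13 kJ/s = -264.13 kW
Heat removed = 950.88 MJ/h

Q_out = 951 MJ/h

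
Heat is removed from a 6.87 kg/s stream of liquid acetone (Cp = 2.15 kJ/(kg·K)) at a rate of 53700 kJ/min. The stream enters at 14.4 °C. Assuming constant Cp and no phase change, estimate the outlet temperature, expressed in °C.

Q = 53700 kJ/min = 895 kJ/s
ΔT = Q/(ṁ·Cp) = 895/(6.87×2.15) = 60.594 K
T_out = 14.4 − 60.594 = -46.194 °C

T_out = -46.2 °C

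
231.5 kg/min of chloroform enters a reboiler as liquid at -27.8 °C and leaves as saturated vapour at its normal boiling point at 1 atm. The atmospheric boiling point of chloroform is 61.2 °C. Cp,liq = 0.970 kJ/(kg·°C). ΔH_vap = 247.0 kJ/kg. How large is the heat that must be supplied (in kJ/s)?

liquid -27.8→61.2 °C: 86.33 kJ/kg
vaporisation at 61.2 °C: 247 kJ/kg
Δh = 86.33 + 247 = 333.33 kJ/kg
Q = ṁ·Δh = 231.5 kg/min × 333.33 kJ/kg = 77166 kJ/min
|Q| = 1286.1 kW

Q = 1290 kJ/s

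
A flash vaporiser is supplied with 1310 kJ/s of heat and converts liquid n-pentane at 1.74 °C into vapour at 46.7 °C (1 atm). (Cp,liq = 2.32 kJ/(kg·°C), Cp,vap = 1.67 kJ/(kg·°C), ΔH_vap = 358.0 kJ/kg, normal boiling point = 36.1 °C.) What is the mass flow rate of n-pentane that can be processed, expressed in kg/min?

ṁ = 173 kg/min

Δh = 2.32×(36.1−1.74) + 358.0 + 1.67×(46.7−36.1) = 455.42 kJ/kg
Q = 1310 kJ/s = 1310 kJ/s = 78600 kJ/min
ṁ = Q/Δh = 78600 / 455.42 = 172.59 kg/min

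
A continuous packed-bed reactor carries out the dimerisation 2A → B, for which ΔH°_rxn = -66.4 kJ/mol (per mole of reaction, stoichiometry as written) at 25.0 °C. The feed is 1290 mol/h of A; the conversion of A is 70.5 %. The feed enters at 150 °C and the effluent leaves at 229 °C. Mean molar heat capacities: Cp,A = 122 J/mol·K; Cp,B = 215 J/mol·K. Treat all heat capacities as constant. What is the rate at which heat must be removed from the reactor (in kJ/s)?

Q_out = 5.68 kJ/s

Extent of reaction ξ = 0.705 × 1290 / 2 = 454.72 mol/h
Reaction term: ξ·ΔH°_rxn = 454.72 × -66.4 = -30194 kJ/h
Sensible, feed 150→25 °C: -19672 kJ/h
Outlet flows (mol/h): A 380.55, B 454.72
Sensible, products 25→229 °C: 29415 kJ/h
Q = ΔH = -20451 kJ/h = -5.6808 kW
Heat removed = 5.6808 kJ/s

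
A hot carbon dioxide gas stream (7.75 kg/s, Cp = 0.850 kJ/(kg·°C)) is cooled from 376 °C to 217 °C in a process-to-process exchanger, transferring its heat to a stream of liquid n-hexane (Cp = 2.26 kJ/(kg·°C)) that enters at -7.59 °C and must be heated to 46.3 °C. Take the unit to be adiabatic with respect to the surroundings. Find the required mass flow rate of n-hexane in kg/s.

ṁ_c = 8.60 kg/s

Heat released by hot stream: Q = 7.75 × 0.850 × (376 − 217) = 1047.4 kJ/s
Energy balance on cold side (adiabatic exchanger): Q = ṁ_c·Cp_c·(T_c,out − T_c,in)
ṁ_c = 1047.4 / [2.26 × (46.3 − -7.59)] = 8.6001 kg/s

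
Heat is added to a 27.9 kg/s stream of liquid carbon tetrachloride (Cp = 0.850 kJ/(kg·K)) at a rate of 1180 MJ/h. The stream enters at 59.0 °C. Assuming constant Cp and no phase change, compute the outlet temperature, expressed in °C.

T_out = 72.8 °C

Q = 1180 MJ/h = 327.78 kJ/s
ΔT = Q/(ṁ·Cp) = 327.78/(27.9×0.850) = 13.822 K
T_out = 59.0 + 13.822 = 72.822 °C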